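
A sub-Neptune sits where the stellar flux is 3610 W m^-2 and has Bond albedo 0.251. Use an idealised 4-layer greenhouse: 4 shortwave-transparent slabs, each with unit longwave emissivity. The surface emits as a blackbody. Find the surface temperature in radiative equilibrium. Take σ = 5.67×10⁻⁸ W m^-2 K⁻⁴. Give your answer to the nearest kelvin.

OLR = S(1−α)/4 = 676.0 W m^-2; the top layer radiates at T_e = 330.4 K.
With N = 4 opaque layers, T_s = (N+1)^(1/4)·T_e = 5^(1/4)·330.4 = 494.1 K.

494 K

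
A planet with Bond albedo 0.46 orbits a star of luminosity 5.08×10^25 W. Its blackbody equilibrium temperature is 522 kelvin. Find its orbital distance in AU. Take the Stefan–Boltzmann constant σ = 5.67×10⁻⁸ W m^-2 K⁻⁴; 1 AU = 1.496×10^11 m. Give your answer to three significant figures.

Energy balance gives S = 4σT⁴/(1−α) = 31180 W m^-2.
From L = 4πd²S, d = √(5.08×10^25/(4π·31180)) = 1.139×10^10 m = 0.07611 AU.

0.0761 AU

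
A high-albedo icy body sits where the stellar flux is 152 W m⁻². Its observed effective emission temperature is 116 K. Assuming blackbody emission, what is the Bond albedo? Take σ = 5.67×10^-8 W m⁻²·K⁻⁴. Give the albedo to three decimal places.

Energy balance: S(1−α)/4 = σT⁴, so 1−α = 4σT⁴/S.
4σT⁴ = 4·5.67×10⁻⁸·(116)⁴ = 41.07 W m⁻².
1−α = 41.07/152.0 = 0.2702, so α = 0.7298.

0.730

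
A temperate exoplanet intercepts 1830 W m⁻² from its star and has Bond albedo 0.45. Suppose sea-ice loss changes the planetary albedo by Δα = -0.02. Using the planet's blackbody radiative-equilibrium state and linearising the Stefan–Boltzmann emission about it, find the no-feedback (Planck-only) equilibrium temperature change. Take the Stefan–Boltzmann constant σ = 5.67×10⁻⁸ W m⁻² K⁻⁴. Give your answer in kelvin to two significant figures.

2.3 K

Reference equilibrium: T_e = [S(1−α)/(4σ)]^(1/4) = 258.1 K.
ΔF = −(S/4)Δα = −(1830/4)×(-0.02) = 9.150 W m⁻².
Linearising σT⁴ gives d(σT⁴)/dT = 4σT_e³ = 3.900 W m⁻² per K.
ΔT₀ = ΔF/λ_P = 9.150/3.900 = 2.35 K.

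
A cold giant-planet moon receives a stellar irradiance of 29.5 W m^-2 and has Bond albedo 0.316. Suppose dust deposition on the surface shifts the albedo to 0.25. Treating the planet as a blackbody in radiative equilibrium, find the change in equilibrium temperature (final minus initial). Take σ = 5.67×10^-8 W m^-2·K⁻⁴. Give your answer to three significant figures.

2.26 kelvin

With α = 0.316, T₁ = 97.12 K.
After:  T₂ = [29.50·0.75/(4σ)]^(1/4) = 99.38 K.
Change: 99.38 − 97.12 = 2.263 K.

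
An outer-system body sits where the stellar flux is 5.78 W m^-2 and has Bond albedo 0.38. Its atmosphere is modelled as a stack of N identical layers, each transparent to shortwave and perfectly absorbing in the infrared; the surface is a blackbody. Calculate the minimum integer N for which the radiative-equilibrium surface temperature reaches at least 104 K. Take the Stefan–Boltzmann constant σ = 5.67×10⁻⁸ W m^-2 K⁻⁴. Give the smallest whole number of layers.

Top-of-atmosphere balance: σT_e⁴ = S(1−α)/4 = 0.8959 W m^-2 → T_e = 63.05 K.
T_s = (N+1)^(1/4)·T_e ≥ 104 K requires N+1 ≥ (T_s/T_e)⁴ = (104/63.05)⁴ = 7.404.
So N ≥ 6.404; the smallest integer is N = 7.

7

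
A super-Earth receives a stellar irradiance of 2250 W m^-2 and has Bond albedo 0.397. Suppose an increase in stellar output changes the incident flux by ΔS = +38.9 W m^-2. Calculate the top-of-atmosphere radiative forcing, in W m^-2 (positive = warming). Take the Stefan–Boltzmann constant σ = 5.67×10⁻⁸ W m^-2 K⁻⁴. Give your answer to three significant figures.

5.86 W m^-2

TOA radiative forcing: ΔF = (1−α)ΔS/4 = 0.603·(+38.9)/4 = 5.864 W m^-2.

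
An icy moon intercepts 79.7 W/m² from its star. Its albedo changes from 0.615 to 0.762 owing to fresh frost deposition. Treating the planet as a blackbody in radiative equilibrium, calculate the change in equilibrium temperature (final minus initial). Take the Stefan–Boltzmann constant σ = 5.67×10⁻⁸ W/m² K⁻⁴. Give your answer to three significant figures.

-12.2 K

Initial: T₁ = [S(1−0.615)/(4σ)]^(1/4) = 107.8 K.
After:  T₂ = [79.70·0.238/(4σ)]^(1/4) = 95.63 K.
Change: 95.63 − 107.8 = -12.22 K.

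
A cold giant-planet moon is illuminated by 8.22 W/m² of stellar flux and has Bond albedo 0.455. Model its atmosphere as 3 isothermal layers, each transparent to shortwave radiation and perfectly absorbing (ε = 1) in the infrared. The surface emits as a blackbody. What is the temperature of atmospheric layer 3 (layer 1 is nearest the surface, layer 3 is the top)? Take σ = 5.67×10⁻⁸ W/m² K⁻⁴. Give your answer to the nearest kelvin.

67 K

Top-of-atmosphere balance: σT_e⁴ = S(1−α)/4 = 1.120 W/m² → T_e = 66.67 K.
The net upward flux σT_e⁴ is constant between every pair of levels, so T_k⁴ = (N+1−k)T_e⁴.
T_3 = (1)^(1/4)·66.67 = 66.67 K.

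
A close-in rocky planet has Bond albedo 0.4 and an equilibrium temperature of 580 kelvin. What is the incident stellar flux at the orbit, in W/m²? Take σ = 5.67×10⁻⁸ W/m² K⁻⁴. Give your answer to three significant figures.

42800 W/m²

Invert the energy balance for S: S = 4σT⁴/(1−α).
σT⁴ = 5.67×10⁻⁸·(580)⁴ = 6416 W/m².
So S = 4×6416/(1−0.4) = 42780 W/m².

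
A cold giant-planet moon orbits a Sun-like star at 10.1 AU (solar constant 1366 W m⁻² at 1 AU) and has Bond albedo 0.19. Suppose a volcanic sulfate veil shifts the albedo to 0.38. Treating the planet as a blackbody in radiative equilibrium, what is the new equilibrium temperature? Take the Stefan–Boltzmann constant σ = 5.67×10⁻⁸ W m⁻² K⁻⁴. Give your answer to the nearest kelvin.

Irradiance scales as 1/d², so S = 1366 W m⁻² × (1/10.1)² = 13.39 W m⁻².
With the new albedo, S(1−α₂)/4 = 2.076 W m⁻², so T₂ = 77.78 K.

78 K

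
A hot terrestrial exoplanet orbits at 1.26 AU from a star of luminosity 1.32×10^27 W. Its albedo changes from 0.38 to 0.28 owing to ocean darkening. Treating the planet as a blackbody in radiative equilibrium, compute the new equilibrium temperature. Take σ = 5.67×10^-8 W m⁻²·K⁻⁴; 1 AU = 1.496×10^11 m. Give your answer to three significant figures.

311 K

d = 1.26 × 1.496×10^11 m = 1.885×10^11 m.
S = L/(4πd²) = 2956 W m⁻².
T₂ = [S(1−α₂)/(4σ)]^(1/4) = [2956·0.72/(4σ)]^(1/4) = 311.3 K.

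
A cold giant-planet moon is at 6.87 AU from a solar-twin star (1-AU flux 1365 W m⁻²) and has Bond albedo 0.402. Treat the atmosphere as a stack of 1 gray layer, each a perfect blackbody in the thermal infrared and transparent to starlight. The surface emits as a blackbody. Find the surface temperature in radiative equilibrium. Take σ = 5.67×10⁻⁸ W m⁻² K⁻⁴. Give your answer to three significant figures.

Flux at the orbit: S = 1365/(6.87)² = 28.92 W m⁻².
Top-of-atmosphere balance: σT_e⁴ = S(1−α)/4 = 4.324 W m⁻² → T_e = 93.45 K.
For an N-layer opaque stack, T_s⁴ = (N+1)T_e⁴, hence T_s = (2)^(1/4)×93.45 K = 111.1 K.

111 kelvin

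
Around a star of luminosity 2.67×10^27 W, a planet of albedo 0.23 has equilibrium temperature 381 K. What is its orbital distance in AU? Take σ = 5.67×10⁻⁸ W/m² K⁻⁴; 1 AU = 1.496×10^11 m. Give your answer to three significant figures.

1.24 AU

Energy balance gives S = 4σT⁴/(1−α) = 6207 W/m².
From L = 4πd²S, d = √(2.67×10^27/(4π·6207)) = 1.850×10^11 m = 1.237 AU.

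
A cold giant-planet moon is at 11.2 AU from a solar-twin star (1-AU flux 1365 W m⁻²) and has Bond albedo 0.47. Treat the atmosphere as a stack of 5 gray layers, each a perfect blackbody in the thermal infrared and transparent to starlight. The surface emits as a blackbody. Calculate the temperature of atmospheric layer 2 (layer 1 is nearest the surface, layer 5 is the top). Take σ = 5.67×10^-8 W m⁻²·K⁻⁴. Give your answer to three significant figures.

Flux at the orbit: S = 1365/(11.2)² = 10.88 W m⁻².
Top-of-atmosphere balance: σT_e⁴ = S(1−α)/4 = 1.442 W m⁻² → T_e = 71.01 K.
Each opaque layer satisfies 2T_j⁴ = T_{j−1}⁴ + T_{j+1}⁴, giving T_k⁴ = (N+1−k)T_e⁴.
T_2 = (4)^(1/4)·71.01 = 100.4 K.

100 K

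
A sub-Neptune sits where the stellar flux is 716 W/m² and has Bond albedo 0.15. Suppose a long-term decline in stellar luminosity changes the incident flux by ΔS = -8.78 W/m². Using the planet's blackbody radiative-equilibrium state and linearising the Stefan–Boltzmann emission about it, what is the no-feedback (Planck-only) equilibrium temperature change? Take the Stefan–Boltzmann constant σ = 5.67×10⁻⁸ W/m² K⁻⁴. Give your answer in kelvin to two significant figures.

Unperturbed T_e = [716.0·(1−0.15)/(4σ)]^¼ = 227.6 K.
Only a fraction (1−α) is absorbed and it's spread over 4πR², so ΔF = (1−α)ΔS/4 = -1.866 W/m².
The Planck feedback parameter is 4σT_e³ = 2.674 W/m²/K.
So ΔT₀ = -1.866/2.674 = -0.698 K.

-0.70 kelvin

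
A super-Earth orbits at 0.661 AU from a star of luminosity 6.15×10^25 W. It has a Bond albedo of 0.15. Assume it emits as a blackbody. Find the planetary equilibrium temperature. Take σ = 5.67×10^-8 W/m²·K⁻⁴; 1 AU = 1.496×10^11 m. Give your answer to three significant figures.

Orbital distance: d = 0.661 AU = 9.889×10^10 m.
Flux at the orbit: S = L/(4πd²) = 6.15×10^25/(4π·(9.89×10^10)²) = 500.5 W/m².
Averaging over the sphere, the absorbed flux is S(1−α)/4 = 106.4 W/m².
Balancing against σT⁴: T = (106.4/5.67×10⁻⁸)^(1/4) = 208.1 K.

208 K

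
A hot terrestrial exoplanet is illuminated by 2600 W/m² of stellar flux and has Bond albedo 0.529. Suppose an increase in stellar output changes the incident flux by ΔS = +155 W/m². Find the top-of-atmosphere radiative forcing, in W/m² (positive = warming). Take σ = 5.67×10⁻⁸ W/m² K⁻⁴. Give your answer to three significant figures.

Only a fraction (1−α) is absorbed and it's spread over 4πR², so ΔF = (1−α)ΔS/4 = 18.25 W/m².

18.3 W/m²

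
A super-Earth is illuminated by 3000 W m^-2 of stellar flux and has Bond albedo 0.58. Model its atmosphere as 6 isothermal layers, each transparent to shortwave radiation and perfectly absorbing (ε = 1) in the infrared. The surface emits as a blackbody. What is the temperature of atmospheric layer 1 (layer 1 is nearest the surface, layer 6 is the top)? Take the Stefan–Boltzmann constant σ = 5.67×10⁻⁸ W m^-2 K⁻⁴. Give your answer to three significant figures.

OLR = S(1−α)/4 = 315.0 W m^-2; the top layer radiates at T_e = 273.0 K.
In the N-layer model, layer k (counted from the surface) has T_k = (N+1−k)^(1/4)·T_e.
T_1 = (6)^(1/4)·273.0 = 427.3 K.

427 kelvin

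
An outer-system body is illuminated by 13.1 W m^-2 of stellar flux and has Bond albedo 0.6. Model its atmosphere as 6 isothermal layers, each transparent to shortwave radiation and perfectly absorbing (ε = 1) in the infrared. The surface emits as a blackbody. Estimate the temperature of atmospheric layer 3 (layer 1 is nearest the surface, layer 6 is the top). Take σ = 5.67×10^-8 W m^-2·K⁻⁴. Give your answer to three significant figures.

Top-of-atmosphere balance: σT_e⁴ = S(1−α)/4 = 1.310 W m^-2 → T_e = 69.33 K.
In the N-layer model, layer k (counted from the surface) has T_k = (N+1−k)^(1/4)·T_e.
T_3 = (4)^(1/4)·69.33 = 98.05 K.

98.0 kelvin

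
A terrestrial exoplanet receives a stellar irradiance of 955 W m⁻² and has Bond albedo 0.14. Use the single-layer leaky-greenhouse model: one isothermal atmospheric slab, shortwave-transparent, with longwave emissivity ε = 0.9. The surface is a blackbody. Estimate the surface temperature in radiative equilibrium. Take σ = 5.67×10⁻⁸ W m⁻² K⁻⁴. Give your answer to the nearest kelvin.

285 K

The planet radiates to space at T_e = [S(1−α)/(4σ)]^(1/4) = 245.3 K.
The surface balance (absorbed SW + ε·downward IR = σT_s⁴) with T_a⁴ = T_s⁴/2 reduces to T_s = T_e·[2/(2−ε)]^¼ = 284.9 K.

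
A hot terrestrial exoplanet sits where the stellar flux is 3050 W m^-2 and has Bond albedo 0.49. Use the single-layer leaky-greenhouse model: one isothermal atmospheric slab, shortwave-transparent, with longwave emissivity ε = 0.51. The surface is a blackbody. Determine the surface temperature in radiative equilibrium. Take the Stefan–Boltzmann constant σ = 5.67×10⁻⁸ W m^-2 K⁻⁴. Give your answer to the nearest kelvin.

310 kelvin

The planet radiates to space at T_e = [S(1−α)/(4σ)]^(1/4) = 287.8 K.
For a single slab of emissivity ε, T_s⁴ = 2T_e⁴/(2−ε); thus T_s = 287.8·(1.342)^(1/4) = 309.8 K.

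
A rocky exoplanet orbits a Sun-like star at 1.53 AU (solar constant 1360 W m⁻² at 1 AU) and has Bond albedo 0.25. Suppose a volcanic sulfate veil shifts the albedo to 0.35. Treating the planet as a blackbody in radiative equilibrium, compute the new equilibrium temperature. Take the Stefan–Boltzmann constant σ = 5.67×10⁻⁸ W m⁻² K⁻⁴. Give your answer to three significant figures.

Irradiance scales as 1/d², so S = 1360 W m⁻² × (1/1.53)² = 581.0 W m⁻².
T₂ = [S(1−α₂)/(4σ)]^(1/4) = [581.0·0.65/(4σ)]^(1/4) = 202.0 K.

202 kelvin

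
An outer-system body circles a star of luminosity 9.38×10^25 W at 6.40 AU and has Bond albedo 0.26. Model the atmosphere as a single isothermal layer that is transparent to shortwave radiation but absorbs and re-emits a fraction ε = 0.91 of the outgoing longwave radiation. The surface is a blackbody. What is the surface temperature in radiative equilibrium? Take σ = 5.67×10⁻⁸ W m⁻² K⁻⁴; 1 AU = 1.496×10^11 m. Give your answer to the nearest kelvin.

Orbital distance: d = 6.40 AU = 9.574×10^11 m.
S = L/(4πd²) = 8.143 W m⁻².
At the top of the atmosphere, σT_e⁴ = S(1−α)/4 = 1.506 W m⁻², giving T_e = 71.79 K.
For a single slab of emissivity ε, T_s⁴ = 2T_e⁴/(2−ε); thus T_s = 71.79·(1.835)^(1/4) = 83.56 K.

84 K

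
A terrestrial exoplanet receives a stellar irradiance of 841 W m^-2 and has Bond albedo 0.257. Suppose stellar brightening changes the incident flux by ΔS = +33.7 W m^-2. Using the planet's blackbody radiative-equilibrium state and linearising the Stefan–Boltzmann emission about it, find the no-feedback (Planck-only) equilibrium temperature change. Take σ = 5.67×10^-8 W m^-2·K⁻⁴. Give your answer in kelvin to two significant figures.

Reference equilibrium: T_e = [S(1−α)/(4σ)]^(1/4) = 229.1 K.
Only a fraction (1−α) is absorbed and it's spread over 4πR², so ΔF = (1−α)ΔS/4 = 6.260 W m^-2.
Linearising σT⁴ gives d(σT⁴)/dT = 4σT_e³ = 2.727 W m^-2 per K.
So ΔT₀ = 6.260/2.727 = 2.30 K.

2.3 K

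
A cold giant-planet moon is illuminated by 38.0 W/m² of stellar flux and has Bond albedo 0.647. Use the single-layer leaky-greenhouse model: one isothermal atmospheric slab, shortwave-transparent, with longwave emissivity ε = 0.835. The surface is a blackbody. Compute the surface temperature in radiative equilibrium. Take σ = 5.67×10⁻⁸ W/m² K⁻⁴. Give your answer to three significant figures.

100 kelvin

At the top of the atmosphere, σT_e⁴ = S(1−α)/4 = 3.353 W/m², giving T_e = 87.70 K.
Surface balance with a leaky layer gives σT_s⁴ = σT_e⁴·2/(2−ε), so T_s = T_e·[2/(2−0.835)]^(1/4) = 100.4 K.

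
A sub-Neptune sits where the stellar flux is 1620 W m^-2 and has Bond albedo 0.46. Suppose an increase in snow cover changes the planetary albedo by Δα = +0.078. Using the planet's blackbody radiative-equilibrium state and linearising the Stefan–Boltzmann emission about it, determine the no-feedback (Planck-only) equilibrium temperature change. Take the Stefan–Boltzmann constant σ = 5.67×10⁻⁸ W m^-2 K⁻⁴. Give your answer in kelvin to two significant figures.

-9.0 K

Unperturbed T_e = [1620·(1−0.46)/(4σ)]^¼ = 249.2 K.
The change in absorbed flux is Δ[S(1−α)/4] = −SΔα/4 = -31.59 W m^-2.
Planck response: λ_P = 4σT_e³ = 4·5.67×10⁻⁸·(249.2)³ = 3.510 W m^-2/K.
Hence the no-feedback warming is ΔF/(4σT_e³) = -9.00 K.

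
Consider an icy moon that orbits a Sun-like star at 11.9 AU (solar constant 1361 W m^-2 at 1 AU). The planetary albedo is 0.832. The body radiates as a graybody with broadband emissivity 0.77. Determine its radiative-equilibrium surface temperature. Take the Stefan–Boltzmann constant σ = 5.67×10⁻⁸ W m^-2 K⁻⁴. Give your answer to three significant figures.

By the inverse-square law, S = 1361/11.9² = 9.611 W m^-2.
Averaging over the sphere, the absorbed flux is S(1−α)/4 = 0.4037 W m^-2.
Radiative balance εσT⁴ = 0.4037 gives T = [0.4037/(0.77·σ)]^(1/4) = 55.14 K.

55.1 K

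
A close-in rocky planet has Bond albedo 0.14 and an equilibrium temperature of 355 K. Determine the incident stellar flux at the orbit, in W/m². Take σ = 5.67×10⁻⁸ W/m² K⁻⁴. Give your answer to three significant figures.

4190 W/m²

Invert the energy balance for S: S = 4σT⁴/(1−α).
σT⁴ = 5.67×10⁻⁸·(355)⁴ = 900.5 W/m².
S = 4·900.5/0.86 = 4188 W/m².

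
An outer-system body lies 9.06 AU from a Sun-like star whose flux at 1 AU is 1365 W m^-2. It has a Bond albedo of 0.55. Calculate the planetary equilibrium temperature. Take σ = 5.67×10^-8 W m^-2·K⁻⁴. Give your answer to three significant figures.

75.8 kelvin

Flux at the orbit: S = 1365/(9.06)² = 16.63 W m^-2.
The planet absorbs (1−α)S over its disc πR² and re-emits over 4πR², so the mean absorbed flux is (1−0.55)·16.63/4 = 1.871 W m^-2.
Set σT⁴ = 1.871 → T = (1.871/σ)^(1/4) = 75.79 K.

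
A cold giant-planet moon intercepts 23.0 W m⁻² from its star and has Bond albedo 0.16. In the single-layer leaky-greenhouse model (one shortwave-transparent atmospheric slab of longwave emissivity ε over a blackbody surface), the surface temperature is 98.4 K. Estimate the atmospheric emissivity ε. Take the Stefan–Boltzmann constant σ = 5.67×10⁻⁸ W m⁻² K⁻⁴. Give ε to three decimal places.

First, T_e = [23.00·(1−0.16)/(4σ)]^(1/4) = 96.07 K.
Since (2−ε)/2 = (T_e/T_s)⁴ = 0.9086, ε = 0.1828.

0.183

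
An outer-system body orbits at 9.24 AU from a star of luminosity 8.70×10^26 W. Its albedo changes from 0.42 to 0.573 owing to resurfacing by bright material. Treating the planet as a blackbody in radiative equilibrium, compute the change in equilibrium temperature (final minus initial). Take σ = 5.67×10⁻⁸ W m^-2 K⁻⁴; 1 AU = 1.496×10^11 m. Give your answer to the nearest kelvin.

d = 9.24 × 1.496×10^11 m = 1.382×10^12 m.
Spreading L over a sphere of radius d: S = 8.70×10^26/(4π·1.38×10^12²) = 36.23 W m^-2.
Initial: T₁ = [S(1−0.42)/(4σ)]^(1/4) = 98.11 K.
Final:   T₂ = [S(1−0.573)/(4σ)]^(1/4) = 90.88 K.
Change: 90.88 − 98.11 = -7.231 K.

-7 kelvin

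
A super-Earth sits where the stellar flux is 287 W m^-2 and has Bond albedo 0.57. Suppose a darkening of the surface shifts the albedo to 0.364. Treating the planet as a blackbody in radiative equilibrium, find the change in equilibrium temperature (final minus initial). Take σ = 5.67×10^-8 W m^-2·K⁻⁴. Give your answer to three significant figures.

15.7 K

Initial: T₁ = [S(1−0.57)/(4σ)]^(1/4) = 152.7 K.
With α = 0.364, T₂ = 168.4 K.
ΔT = T₂ − T₁ = 15.70 K.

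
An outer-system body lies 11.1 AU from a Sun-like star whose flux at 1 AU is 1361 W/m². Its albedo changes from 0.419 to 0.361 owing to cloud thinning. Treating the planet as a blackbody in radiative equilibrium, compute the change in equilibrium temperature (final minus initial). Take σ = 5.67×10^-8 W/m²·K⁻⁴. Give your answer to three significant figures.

1.76 K

Flux at the orbit: S = 1361/(11.1)² = 11.05 W/m².
Before: T₁ = [11.05·0.581/(4σ)]^(1/4) = 72.94 K.
After:  T₂ = [11.05·0.639/(4σ)]^(1/4) = 74.69 K.
ΔT = T₂ − T₁ = 1.756 K.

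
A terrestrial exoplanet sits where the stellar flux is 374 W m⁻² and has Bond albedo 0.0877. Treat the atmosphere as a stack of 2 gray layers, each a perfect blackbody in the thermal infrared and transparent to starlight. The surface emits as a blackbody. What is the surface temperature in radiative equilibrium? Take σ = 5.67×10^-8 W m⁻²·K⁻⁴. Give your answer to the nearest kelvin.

OLR = S(1−α)/4 = 85.30 W m⁻²; the top layer radiates at T_e = 196.9 K.
With N = 2 opaque layers, T_s = (N+1)^(1/4)·T_e = 3^(1/4)·196.9 = 259.2 K.

259 K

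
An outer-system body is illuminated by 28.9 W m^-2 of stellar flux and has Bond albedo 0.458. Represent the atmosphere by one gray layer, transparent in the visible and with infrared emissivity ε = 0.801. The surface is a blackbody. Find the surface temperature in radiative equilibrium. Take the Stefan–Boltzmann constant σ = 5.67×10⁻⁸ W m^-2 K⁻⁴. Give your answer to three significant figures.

The planet radiates to space at T_e = [S(1−α)/(4σ)]^(1/4) = 91.16 K.
For a single slab of emissivity ε, T_s⁴ = 2T_e⁴/(2−ε); thus T_s = 91.16·(1.668)^(1/4) = 103.6 K.

104 kelvin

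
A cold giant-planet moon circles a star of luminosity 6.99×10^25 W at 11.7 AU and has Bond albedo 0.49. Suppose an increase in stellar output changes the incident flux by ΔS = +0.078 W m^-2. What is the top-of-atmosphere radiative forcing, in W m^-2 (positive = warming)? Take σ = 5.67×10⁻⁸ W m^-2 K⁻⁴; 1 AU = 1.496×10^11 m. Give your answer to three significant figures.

Orbital distance: d = 11.7 AU = 1.750×10^12 m.
S = L/(4πd²) = 1.816 W m^-2.
Only a fraction (1−α) is absorbed and it's spread over 4πR², so ΔF = (1−α)ΔS/4 = 0.009945 W m^-2.

0.00995 W m^-2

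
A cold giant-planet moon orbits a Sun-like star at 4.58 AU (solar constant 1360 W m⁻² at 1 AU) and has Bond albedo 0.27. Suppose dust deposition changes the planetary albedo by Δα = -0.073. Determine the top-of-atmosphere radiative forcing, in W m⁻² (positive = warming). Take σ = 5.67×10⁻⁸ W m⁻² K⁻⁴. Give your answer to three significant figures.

By the inverse-square law, S = 1360/4.58² = 64.83 W m⁻².
The change in absorbed flux is Δ[S(1−α)/4] = −SΔα/4 = 1.183 W m⁻².

1.18 W m⁻²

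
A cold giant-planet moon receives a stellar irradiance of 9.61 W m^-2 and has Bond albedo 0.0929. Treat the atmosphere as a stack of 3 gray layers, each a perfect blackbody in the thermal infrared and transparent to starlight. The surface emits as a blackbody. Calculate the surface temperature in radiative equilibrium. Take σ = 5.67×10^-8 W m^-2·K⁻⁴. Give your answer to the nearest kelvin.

111 K

Top-of-atmosphere balance: σT_e⁴ = S(1−α)/4 = 2.179 W m^-2 → T_e = 78.74 K.
With N = 3 opaque layers, T_s = (N+1)^(1/4)·T_e = 4^(1/4)·78.74 = 111.4 K.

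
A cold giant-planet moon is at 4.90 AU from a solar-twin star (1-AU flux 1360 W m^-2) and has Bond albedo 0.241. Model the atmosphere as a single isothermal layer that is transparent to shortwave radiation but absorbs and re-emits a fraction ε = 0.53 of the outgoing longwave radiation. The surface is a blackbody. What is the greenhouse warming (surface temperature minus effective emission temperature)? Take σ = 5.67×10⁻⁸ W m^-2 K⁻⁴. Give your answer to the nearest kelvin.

Flux at the orbit: S = 1360/(4.90)² = 56.64 W m^-2.
The planet radiates to space at T_e = [S(1−α)/(4σ)]^(1/4) = 117.3 K.
The surface balance (absorbed SW + ε·downward IR = σT_s⁴) with T_a⁴ = T_s⁴/2 reduces to T_s = T_e·[2/(2−ε)]^¼ = 126.7 K.
The atmosphere warms the surface by 9.388 K.

9 K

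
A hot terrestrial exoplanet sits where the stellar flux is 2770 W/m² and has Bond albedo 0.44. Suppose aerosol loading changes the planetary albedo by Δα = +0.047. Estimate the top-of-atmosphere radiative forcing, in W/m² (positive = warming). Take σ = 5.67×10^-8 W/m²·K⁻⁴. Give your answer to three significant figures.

TOA radiative forcing: ΔF = −S·Δα/4 = −2770·(+0.047)/4 = -32.55 W/m².

-32.5 W/m²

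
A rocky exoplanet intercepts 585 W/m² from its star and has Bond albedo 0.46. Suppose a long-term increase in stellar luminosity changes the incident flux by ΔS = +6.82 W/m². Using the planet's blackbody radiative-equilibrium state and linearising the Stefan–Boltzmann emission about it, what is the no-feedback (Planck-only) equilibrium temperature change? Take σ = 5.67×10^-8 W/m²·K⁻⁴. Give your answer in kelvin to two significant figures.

Reference equilibrium: T_e = [S(1−α)/(4σ)]^(1/4) = 193.2 K.
TOA radiative forcing: ΔF = (1−α)ΔS/4 = 0.54·(+6.82)/4 = 0.9207 W/m².
Linearising σT⁴ gives d(σT⁴)/dT = 4σT_e³ = 1.635 W/m² per K.
So ΔT₀ = 0.9207/1.635 = 0.563 K.

0.56 K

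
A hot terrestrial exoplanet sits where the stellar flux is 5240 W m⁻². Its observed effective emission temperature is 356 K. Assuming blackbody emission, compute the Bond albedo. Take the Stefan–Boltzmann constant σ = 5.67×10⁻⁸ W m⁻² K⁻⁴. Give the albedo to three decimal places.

From σT⁴ = S(1−α)/4 we invert for α: 1−α = 4σT⁴/S.
σT⁴ = 910.7 W m⁻², so 4σT⁴ = 3643 W m⁻².
Hence α = 1 − 3643/5240 = 0.3048.

0.305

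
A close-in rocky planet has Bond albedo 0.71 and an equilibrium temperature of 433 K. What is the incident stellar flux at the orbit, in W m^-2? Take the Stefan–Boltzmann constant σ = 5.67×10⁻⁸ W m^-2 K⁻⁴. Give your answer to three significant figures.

27500 W m^-2

Invert the energy balance for S: S = 4σT⁴/(1−α).
The emitted flux is σT⁴ = 1993 W m^-2.
S = 4·1993/0.29 = 27490 W m^-2.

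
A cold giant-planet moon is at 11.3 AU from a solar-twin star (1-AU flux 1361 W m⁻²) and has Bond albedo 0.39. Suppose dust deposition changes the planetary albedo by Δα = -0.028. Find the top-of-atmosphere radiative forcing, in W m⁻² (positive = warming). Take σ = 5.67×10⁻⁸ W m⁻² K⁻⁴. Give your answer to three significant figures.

Irradiance scales as 1/d², so S = 1361 W m⁻² × (1/11.3)² = 10.66 W m⁻².
TOA radiative forcing: ΔF = −S·Δα/4 = −10.66·(-0.028)/4 = 0.07461 W m⁻².

0.0746 W m⁻²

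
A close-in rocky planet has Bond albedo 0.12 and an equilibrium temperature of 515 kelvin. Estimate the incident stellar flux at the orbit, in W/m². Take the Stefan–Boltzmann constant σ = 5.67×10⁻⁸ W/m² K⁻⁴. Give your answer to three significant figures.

Invert the energy balance for S: S = 4σT⁴/(1−α).
σT⁴ = 5.67×10⁻⁸·(515)⁴ = 3989 W/m².
S = 4·3989/0.88 = 18130 W/m².

18100 W/m²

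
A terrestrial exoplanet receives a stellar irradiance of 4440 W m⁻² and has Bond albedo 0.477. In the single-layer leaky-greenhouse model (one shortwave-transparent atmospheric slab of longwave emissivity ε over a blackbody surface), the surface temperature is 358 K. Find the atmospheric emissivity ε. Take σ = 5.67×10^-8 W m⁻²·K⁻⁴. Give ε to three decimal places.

First, T_e = [4440·(1−0.477)/(4σ)]^(1/4) = 318.1 K.
T_s⁴ = T_e⁴·2/(2−ε) → ε = 2 − 2(T_e/T_s)⁴ = 2 − 2·(318.1/358)⁴ = 0.7534.

0.753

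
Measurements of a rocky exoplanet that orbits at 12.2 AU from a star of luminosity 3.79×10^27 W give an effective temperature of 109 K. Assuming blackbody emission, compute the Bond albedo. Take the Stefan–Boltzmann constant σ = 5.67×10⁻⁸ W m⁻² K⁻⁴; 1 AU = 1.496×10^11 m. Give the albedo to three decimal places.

0.646

d = 12.2 × 1.496×10^11 m = 1.825×10^12 m.
Flux at the orbit: S = L/(4πd²) = 3.79×10^27/(4π·(1.83×10^12)²) = 90.54 W m⁻².
From σT⁴ = S(1−α)/4 we invert for α: 1−α = 4σT⁴/S.
4σT⁴ = 4·5.67×10⁻⁸·(109)⁴ = 32.01 W m⁻².
Hence α = 1 − 32.01/90.54 = 0.6464.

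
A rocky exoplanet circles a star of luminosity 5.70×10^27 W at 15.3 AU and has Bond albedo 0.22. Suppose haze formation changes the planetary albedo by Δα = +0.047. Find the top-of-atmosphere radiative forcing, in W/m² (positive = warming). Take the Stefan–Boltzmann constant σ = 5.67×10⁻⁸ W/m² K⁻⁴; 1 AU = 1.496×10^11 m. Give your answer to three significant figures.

-1.02 W/m²

d = 15.3 × 1.496×10^11 m = 2.289×10^12 m.
Spreading L over a sphere of radius d: S = 5.70×10^27/(4π·2.29×10^12²) = 86.58 W/m².
The change in absorbed flux is Δ[S(1−α)/4] = −SΔα/4 = -1.017 W/m².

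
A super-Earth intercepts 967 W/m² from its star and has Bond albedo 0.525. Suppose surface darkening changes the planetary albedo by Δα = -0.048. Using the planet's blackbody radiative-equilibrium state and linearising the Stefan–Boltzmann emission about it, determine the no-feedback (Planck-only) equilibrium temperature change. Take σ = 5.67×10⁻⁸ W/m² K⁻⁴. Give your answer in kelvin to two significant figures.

5.4 K

Reference equilibrium: T_e = [S(1−α)/(4σ)]^(1/4) = 212.1 K.
TOA radiative forcing: ΔF = −S·Δα/4 = −967.0·(-0.048)/4 = 11.60 W/m².
The Planck feedback parameter is 4σT_e³ = 2.165 W/m²/K.
Hence the no-feedback warming is ΔF/(4σT_e³) = 5.36 K.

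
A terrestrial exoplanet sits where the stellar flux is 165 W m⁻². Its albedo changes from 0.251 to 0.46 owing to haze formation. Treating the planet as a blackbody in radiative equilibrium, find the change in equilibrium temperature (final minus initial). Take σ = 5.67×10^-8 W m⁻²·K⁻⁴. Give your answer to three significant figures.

Before: T₁ = [165.0·0.749/(4σ)]^(1/4) = 152.8 K.
With α = 0.46, T₂ = 140.8 K.
ΔT = T₂ − T₁ = -12.00 K.

-12.0 K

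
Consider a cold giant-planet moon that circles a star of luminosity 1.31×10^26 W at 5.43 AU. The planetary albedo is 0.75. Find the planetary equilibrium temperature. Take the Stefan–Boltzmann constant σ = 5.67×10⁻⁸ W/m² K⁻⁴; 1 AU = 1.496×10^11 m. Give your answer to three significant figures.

64.6 K

d = 5.43 × 1.496×10^11 m = 8.123×10^11 m.
Spreading L over a sphere of radius d: S = 1.31×10^26/(4π·8.12×10^11²) = 15.80 W/m².
The planet absorbs (1−α)S over its disc πR² and re-emits over 4πR², so the mean absorbed flux is (1−0.75)·15.80/4 = 0.9874 W/m².
In equilibrium σT⁴ equals this, so T = 64.60 K.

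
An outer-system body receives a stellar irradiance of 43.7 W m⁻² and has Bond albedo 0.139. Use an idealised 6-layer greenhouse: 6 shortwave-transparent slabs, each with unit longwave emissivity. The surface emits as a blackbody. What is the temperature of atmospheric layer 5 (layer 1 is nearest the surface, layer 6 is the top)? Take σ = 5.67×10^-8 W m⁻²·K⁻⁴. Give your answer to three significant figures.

OLR = S(1−α)/4 = 9.406 W m⁻²; the top layer radiates at T_e = 113.5 K.
Each opaque layer satisfies 2T_j⁴ = T_{j−1}⁴ + T_{j+1}⁴, giving T_k⁴ = (N+1−k)T_e⁴.
T_5 = (2)^(1/4)·113.5 = 135.0 K.

135 K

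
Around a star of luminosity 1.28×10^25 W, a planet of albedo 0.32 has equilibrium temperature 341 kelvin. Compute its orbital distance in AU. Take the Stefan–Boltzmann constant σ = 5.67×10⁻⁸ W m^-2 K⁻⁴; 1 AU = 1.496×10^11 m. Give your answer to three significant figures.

The flux needed for this T is 4σT⁴/(1−0.32) = 4510 W m^-2.
From L = 4πd²S, d = √(1.28×10^25/(4π·4510)) = 1.503×10^10 m = 0.1005 AU.

0.100 AU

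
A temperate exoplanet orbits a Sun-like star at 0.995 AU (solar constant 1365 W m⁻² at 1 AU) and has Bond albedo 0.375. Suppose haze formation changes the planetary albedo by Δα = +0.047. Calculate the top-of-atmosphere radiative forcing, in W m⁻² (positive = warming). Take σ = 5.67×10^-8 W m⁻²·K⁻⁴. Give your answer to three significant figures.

Irradiance scales as 1/d², so S = 1365 W m⁻² × (1/0.995)² = 1379 W m⁻².
The change in absorbed flux is Δ[S(1−α)/4] = −SΔα/4 = -16.20 W m⁻².

-16.2 W m⁻²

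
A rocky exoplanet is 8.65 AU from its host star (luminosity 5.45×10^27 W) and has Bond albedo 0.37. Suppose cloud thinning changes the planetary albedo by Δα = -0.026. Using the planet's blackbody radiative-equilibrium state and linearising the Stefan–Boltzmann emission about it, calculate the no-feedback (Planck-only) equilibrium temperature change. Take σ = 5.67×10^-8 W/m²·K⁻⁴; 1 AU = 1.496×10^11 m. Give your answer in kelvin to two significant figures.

Orbital distance: d = 8.65 AU = 1.294×10^12 m.
Flux at the orbit: S = L/(4πd²) = 5.45×10^27/(4π·(1.29×10^12)²) = 259.0 W/m².
Unperturbed T_e = [259.0·(1−0.37)/(4σ)]^¼ = 163.8 K.
ΔF = −(S/4)Δα = −(259.0/4)×(-0.026) = 1.683 W/m².
The Planck feedback parameter is 4σT_e³ = 0.9963 W/m²/K.
ΔT₀ = ΔF/λ_P = 1.683/0.9963 = 1.69 K.

1.7 K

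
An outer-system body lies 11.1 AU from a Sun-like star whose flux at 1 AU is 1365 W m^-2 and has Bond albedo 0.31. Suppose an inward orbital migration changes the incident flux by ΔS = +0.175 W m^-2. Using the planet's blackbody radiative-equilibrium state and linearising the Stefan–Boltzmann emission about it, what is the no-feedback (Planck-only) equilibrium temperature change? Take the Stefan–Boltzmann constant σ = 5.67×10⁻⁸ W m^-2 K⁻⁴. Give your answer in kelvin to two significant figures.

0.30 K

By the inverse-square law, S = 1365/11.1² = 11.08 W m^-2.
The baseline emission temperature is T_e = 76.19 K.
TOA radiative forcing: ΔF = (1−α)ΔS/4 = 0.69·(+0.175)/4 = 0.03019 W m^-2.
Linearising σT⁴ gives d(σT⁴)/dT = 4σT_e³ = 0.1003 W m^-2 per K.
Hence the no-feedback warming is ΔF/(4σT_e³) = 0.301 K.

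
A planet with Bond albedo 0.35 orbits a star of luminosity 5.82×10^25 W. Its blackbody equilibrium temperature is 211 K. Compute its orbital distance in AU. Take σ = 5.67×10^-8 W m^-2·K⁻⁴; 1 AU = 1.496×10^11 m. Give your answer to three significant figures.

0.547 AU

Energy balance gives S = 4σT⁴/(1−α) = 691.6 W m^-2.
S = L/(4πd²) → d = √(L/4πS) = √(5.82×10^25/(4π·691.6)) = 8.183×10^10 m = 0.5470 AU.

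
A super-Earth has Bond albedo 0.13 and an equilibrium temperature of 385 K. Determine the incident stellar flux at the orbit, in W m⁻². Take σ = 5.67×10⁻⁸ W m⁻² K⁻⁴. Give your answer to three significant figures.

From S(1−α)/4 = σT⁴: S = 4σT⁴/(1−α).
σT⁴ = 5.67×10⁻⁸·(385)⁴ = 1246 W m⁻².
S = 4·1246/0.87 = 5728 W m⁻².

5730 W m⁻²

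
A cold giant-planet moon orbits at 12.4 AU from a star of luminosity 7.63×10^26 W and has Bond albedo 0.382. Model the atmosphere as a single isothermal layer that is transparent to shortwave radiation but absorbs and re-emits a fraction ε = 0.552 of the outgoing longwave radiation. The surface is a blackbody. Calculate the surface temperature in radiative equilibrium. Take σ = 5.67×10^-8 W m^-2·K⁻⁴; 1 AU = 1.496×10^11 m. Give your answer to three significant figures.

90.3 K

d = 12.4 × 1.496×10^11 m = 1.855×10^12 m.
S = L/(4πd²) = 17.64 W m^-2.
The planet radiates to space at T_e = [S(1−α)/(4σ)]^(1/4) = 83.27 K.
For a single slab of emissivity ε, T_s⁴ = 2T_e⁴/(2−ε); thus T_s = 83.27·(1.381)^(1/4) = 90.27 K.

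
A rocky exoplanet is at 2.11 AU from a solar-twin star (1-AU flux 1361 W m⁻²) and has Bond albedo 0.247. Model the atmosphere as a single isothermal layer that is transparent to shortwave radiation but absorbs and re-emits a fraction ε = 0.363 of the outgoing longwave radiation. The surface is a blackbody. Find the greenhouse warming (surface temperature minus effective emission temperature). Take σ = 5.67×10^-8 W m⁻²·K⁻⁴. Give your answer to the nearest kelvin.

Flux at the orbit: S = 1361/(2.11)² = 305.7 W m⁻².
Effective emission temperature (TOA balance): σT_e⁴ = S(1−α)/4 = 57.55 W m⁻² → T_e = 178.5 K.
The surface balance (absorbed SW + ε·downward IR = σT_s⁴) with T_a⁴ = T_s⁴/2 reduces to T_s = T_e·[2/(2−ε)]^¼ = 187.7 K.
The atmosphere warms the surface by 9.165 K.

9 K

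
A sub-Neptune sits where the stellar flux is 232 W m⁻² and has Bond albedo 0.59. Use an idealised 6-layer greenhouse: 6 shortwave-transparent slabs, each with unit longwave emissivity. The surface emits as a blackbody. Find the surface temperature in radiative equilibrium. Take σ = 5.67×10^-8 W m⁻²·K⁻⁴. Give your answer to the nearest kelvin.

OLR = S(1−α)/4 = 23.78 W m⁻²; the top layer radiates at T_e = 143.1 K.
For an N-layer opaque stack, T_s⁴ = (N+1)T_e⁴, hence T_s = (7)^(1/4)×143.1 K = 232.8 K.

233 K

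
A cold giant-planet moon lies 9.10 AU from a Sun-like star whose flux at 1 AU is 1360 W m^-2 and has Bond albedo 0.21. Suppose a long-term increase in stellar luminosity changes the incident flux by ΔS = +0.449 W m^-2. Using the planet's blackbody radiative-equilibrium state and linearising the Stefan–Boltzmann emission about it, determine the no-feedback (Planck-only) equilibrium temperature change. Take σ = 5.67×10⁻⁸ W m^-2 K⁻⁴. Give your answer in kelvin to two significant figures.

Flux at the orbit: S = 1360/(9.10)² = 16.42 W m^-2.
The baseline emission temperature is T_e = 86.97 K.
Only a fraction (1−α) is absorbed and it's spread over 4πR², so ΔF = (1−α)ΔS/4 = 0.08868 W m^-2.
Linearising σT⁴ gives d(σT⁴)/dT = 4σT_e³ = 0.1492 W m^-2 per K.
So ΔT₀ = 0.08868/0.1492 = 0.594 K.

0.59 K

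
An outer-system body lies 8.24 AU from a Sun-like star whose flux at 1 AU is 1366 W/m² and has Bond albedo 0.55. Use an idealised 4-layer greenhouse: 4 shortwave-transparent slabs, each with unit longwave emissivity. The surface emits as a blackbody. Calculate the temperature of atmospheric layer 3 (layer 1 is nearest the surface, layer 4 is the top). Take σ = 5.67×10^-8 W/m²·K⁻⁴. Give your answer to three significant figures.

94.5 K

Flux at the orbit: S = 1366/(8.24)² = 20.12 W/m².
The effective emission temperature is T_e = [S(1−α)/(4σ)]^¼ = 79.49 K.
In the N-layer model, layer k (counted from the surface) has T_k = (N+1−k)^(1/4)·T_e.
T_3 = (2)^(1/4)·79.49 = 94.53 K.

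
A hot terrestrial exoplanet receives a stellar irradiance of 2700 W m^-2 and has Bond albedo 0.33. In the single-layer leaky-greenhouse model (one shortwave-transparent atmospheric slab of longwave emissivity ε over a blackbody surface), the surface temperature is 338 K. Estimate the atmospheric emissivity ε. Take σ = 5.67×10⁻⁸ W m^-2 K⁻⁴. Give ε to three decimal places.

Effective temperature: T_e = [S(1−α)/(4σ)]^(1/4) = 298.8 K.
Inverting T_s⁴ = 2T_e⁴/(2−ε): (T_e/T_s)⁴ = 0.6111, so ε = 2(1 − 0.6111) = 0.7778.

0.778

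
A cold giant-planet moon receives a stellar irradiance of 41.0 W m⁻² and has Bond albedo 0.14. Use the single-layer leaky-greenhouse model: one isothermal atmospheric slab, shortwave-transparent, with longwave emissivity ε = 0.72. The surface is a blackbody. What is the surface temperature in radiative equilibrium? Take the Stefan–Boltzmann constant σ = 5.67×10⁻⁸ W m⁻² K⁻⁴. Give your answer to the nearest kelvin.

At the top of the atmosphere, σT_e⁴ = S(1−α)/4 = 8.815 W m⁻², giving T_e = 111.7 K.
For a single slab of emissivity ε, T_s⁴ = 2T_e⁴/(2−ε); thus T_s = 111.7·(1.562)^(1/4) = 124.8 K.

125 kelvin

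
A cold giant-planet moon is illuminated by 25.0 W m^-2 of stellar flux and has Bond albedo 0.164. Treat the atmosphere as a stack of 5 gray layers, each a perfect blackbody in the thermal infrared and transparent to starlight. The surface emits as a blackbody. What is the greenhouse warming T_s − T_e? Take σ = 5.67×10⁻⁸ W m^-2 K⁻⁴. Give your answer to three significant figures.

OLR = S(1−α)/4 = 5.225 W m^-2; the top layer radiates at T_e = 97.98 K.
T_s = (N+1)^(1/4)·T_e = 153.3 K.
Warming: T_s − T_e = 55.37 K.

55.4 kelvin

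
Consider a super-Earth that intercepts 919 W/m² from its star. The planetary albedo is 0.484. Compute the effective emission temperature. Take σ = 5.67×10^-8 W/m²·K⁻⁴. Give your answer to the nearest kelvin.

Averaging over the sphere, the absorbed flux is S(1−α)/4 = 118.6 W/m².
Balancing against σT⁴: T = (118.6/5.67×10⁻⁸)^(1/4) = 213.8 K.

214 K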